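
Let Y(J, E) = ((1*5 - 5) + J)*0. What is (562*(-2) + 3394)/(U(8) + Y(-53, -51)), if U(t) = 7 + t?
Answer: 454/3 ≈ 151.33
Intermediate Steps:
Y(J, E) = 0 (Y(J, E) = ((5 - 5) + J)*0 = (0 + J)*0 = J*0 = 0)
(562*(-2) + 3394)/(U(8) + Y(-53, -51)) = (562*(-2) + 3394)/((7 + 8) + 0) = (-1124 + 3394)/(15 + 0) = 2270/15 = 2270*(1/15) = 454/3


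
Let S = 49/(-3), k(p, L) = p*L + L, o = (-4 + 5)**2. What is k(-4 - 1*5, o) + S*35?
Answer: -1739/3 ≈ -579.67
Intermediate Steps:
o = 1 (o = 1**2 = 1)
k(p, L) = L + L*p (k(p, L) = L*p + L = L + L*p)
S = -49/3 (S = 49*(-1/3) = -49/3 ≈ -16.333)
k(-4 - 1*5, o) + S*35 = 1*(1 + (-4 - 1*5)) - 49/3*35 = 1*(1 + (-4 - 5)) - 1715/3 = 1*(1 - 9) - 1715/3 = 1*(-8) - 1715/3 = -8 - 1715/3 = -1739/3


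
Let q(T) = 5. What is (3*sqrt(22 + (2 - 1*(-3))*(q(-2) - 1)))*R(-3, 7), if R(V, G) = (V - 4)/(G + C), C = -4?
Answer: -7*sqrt(42) ≈ -45.365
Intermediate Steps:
R(V, G) = (-4 + V)/(-4 + G) (R(V, G) = (V - 4)/(G - 4) = (-4 + V)/(-4 + G))
(3*sqrt(22 + (2 - 1*(-3))*(q(-2) - 1)))*R(-3, 7) = (3*sqrt(22 + (2 - 1*(-3))*(5 - 1)))*((-4 - 3)/(-4 + 7)) = (3*sqrt(22 + (2 + 3)*4))*(-7/3) = (3*sqrt(22 + 5*4))*((1/3)*(-7)) = (3*sqrt(22 + 20))*(-7/3) = (3*sqrt(42))*(-7/3) = -7*sqrt(42)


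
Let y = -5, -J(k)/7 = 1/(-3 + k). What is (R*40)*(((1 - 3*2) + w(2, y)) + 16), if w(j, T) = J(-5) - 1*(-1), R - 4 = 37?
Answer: 21115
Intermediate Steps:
J(k) = -7/(-3 + k)
R = 41 (R = 4 + 37 = 41)
w(j, T) = 15/8 (w(j, T) = -7/(-3 - 5) - 1*(-1) = -7/(-8) + 1 = -7*(-1/8) + 1 = 7/8 + 1 = 15/8)
(R*40)*(((1 - 3*2) + w(2, y)) + 16) = (41*40)*(((1 - 3*2) + 15/8) + 16) = 1640*(((1 - 6) + 15/8) + 16) = 1640*((-5 + 15/8) + 16) = 1640*(-25/8 + 16) = 1640*(103/8) = 21115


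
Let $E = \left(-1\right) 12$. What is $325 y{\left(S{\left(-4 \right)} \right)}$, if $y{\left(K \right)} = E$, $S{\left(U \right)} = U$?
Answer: $-3900$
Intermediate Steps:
$E = -12$
$y{\left(K \right)} = -12$
$325 y{\left(S{\left(-4 \right)} \right)} = 325 \left(-12\right) = -3900$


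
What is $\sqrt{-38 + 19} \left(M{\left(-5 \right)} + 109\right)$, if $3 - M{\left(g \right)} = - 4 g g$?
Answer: $212 i \sqrt{19} \approx 924.09 i$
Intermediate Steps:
$M{\left(g \right)} = 3 + 4 g^{2}$ ($M{\left(g \right)} = 3 - - 4 g g = 3 - - 4 g^{2} = 3 + 4 g^{2}$)
$\sqrt{-38 + 19} \left(M{\left(-5 \right)} + 109\right) = \sqrt{-38 + 19} \left(\left(3 + 4 \left(-5\right)^{2}\right) + 109\right) = \sqrt{-19} \left(\left(3 + 4 \cdot 25\right) + 109\right) = i \sqrt{19} \left(\left(3 + 100\right) + 109\right) = i \sqrt{19} \left(103 + 109\right) = i \sqrt{19} \cdot 212 = 212 i \sqrt{19}$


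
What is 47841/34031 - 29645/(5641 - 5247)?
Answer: -989999641/13408214 ≈ -73.835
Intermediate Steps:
47841/34031 - 29645/(5641 - 5247) = 47841*(1/34031) - 29645/394 = 47841/34031 - 29645*1/394 = 47841/34031 - 29645/394 = -989999641/13408214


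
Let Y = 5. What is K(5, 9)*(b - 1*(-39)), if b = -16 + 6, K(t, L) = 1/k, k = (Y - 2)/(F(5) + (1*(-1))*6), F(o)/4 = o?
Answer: 406/3 ≈ 135.33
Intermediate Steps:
F(o) = 4*o
k = 3/14 (k = (5 - 2)/(4*5 + (1*(-1))*6) = 3/(20 - 1*6) = 3/(20 - 6) = 3/14 ≈ 0.21429)
K(t, L) = 14/3 (K(t, L) = 1/(3/14) = 14/3)
b = -10
K(5, 9)*(b - 1*(-39)) = 14*(-10 - 1*(-39))/3 = 14*(-10 + 39)/3 = (14/3)*29 = 406/3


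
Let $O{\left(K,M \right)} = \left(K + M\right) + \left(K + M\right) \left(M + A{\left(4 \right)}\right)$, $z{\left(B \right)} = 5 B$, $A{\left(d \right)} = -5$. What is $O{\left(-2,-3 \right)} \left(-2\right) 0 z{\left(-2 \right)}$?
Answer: $0$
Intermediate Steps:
$O{\left(K,M \right)} = K + M + \left(-5 + M\right) \left(K + M\right)$ ($O{\left(K,M \right)} = \left(K + M\right) + \left(K + M\right) \left(M - 5\right) = \left(K + M\right) + \left(K + M\right) \left(-5 + M\right) = \left(K + M\right) + \left(-5 + M\right) \left(K + M\right) = K + M + \left(-5 + M\right) \left(K + M\right)$)
$O{\left(-2,-3 \right)} \left(-2\right) 0 z{\left(-2 \right)} = \left(\left(-3\right)^{2} - -8 - -12 - -6\right) \left(-2\right) 0 \cdot 5 \left(-2\right) = \left(9 + 8 + 12 + 6\right) \left(-2\right) 0 \left(-10\right) = 35 \left(-2\right) 0 = \left(-70\right) 0 = 0$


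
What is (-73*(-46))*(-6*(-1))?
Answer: 20148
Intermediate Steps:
(-73*(-46))*(-6*(-1)) = 3358*6 = 20148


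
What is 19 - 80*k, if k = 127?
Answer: -10141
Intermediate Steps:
19 - 80*k = 19 - 80*127 = 19 - 10160 = -10141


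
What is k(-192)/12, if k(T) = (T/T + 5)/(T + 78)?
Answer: -1/228 ≈ -0.0043860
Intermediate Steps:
k(T) = 6/(78 + T) (k(T) = (1 + 5)/(78 + T) = 6/(78 + T))
k(-192)/12 = (6/(78 - 192))/12 = (6/(-114))/12 = (6*(-1/114))/12 = (1/12)*(-1/19) = -1/228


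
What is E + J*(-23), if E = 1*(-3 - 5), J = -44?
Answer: 1004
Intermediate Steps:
E = -8 (E = 1*(-8) = -8)
E + J*(-23) = -8 - 44*(-23) = -8 + 1012 = 1004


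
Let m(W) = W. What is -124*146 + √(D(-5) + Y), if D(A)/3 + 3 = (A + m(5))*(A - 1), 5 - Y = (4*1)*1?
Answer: -18104 + 2*I*√2 ≈ -18104.0 + 2.8284*I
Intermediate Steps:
Y = 1 (Y = 5 - 4*1 = 5 - 4 = 1)
D(A) = -9 + 3*(-1 + A)*(5 + A) (D(A) = -9 + 3*((A + 5)*(A - 1)) = -9 + 3*((5 + A)*(-1 + A)) = -9 + 3*((-1 + A)*(5 + A)) = -9 + 3*(-1 + A)*(5 + A))
-124*146 + √(D(-5) + Y) = -124*146 + √((-24 + 3*(-5)² + 12*(-5)) + 1) = -18104 + √((-24 + 3*25 - 60) + 1) = -18104 + √((-24 + 75 - 60) + 1) = -18104 + √(-9 + 1) = -18104 + √(-8) = -18104 + 2*I*√2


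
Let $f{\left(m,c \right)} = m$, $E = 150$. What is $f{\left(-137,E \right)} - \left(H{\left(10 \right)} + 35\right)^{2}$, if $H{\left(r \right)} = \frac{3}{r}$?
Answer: $- \frac{138309}{100} \approx -1383.1$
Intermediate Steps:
$f{\left(-137,E \right)} - \left(H{\left(10 \right)} + 35\right)^{2} = -137 - \left(\frac{3}{10} + 35\right)^{2} = -137 - \left(\frac{353}{10}\right)^{2} = -137 - \frac{124609}{100} = - \frac{138309}{100}$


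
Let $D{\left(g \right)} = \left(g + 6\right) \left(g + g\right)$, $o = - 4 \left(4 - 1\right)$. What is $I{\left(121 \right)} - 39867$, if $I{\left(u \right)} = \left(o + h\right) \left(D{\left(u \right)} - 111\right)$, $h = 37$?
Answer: $725708$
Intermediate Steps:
$o = -12$ ($o = \left(-4\right) 3 = -12$)
$D{\left(g \right)} = 2 g \left(6 + g\right)$ ($D{\left(g \right)} = \left(6 + g\right) 2 g = 2 g \left(6 + g\right)$)
$I{\left(u \right)} = -2775 + 50 u \left(6 + u\right)$ ($I{\left(u \right)} = \left(-12 + 37\right) \left(2 u \left(6 + u\right) - 111\right) = 25 \left(-111 + 2 u \left(6 + u\right)\right) = -2775 + 50 u \left(6 + u\right)$)
$I{\left(121 \right)} - 39867 = \left(-2775 + 50 \cdot 121 \left(6 + 121\right)\right) - 39867 = \left(-2775 + 50 \cdot 121 \cdot 127\right) - 39867 = \left(-2775 + 768350\right) - 39867 = 765575 - 39867 = 725708$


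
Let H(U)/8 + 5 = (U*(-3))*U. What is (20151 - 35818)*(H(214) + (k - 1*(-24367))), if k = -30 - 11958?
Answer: 17026347255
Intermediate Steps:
k = -11988
H(U) = -40 - 24*U**2 (H(U) = -40 + 8*((U*(-3))*U) = -40 + 8*((-3*U)*U) = -40 + 8*(-3*U**2) = -40 - 24*U**2)
(20151 - 35818)*(H(214) + (k - 1*(-24367))) = (20151 - 35818)*((-40 - 24*214**2) + (-11988 - 1*(-24367))) = -15667*((-40 - 24*45796) + (-11988 + 24367)) = -15667*((-40 - 1099104) + 12379) = -15667*(-1099144 + 12379) = -15667*(-1086765) = 17026347255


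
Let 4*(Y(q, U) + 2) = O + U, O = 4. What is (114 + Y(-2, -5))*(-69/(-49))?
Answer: 30843/196 ≈ 157.36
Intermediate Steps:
Y(q, U) = -1 + U/4 (Y(q, U) = -2 + (4 + U)/4 = -2 + (1 + U/4) = -1 + U/4)
(114 + Y(-2, -5))*(-69/(-49)) = (114 + (-1 + (¼)*(-5)))*(-69/(-49)) = (114 + (-1 - 5/4))*(-69*(-1/49)) = (114 - 9/4)*(69/49) = (447/4)*(69/49) = 30843/196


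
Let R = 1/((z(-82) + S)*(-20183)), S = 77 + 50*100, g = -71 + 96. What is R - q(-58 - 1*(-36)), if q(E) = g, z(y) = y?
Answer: -2520352126/100814085 ≈ -25.000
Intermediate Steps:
g = 25
q(E) = 25
S = 5077 (S = 77 + 5000 = 5077)
R = -1/100814085 (R = 1/((-82 + 5077)*(-20183)) = -1/20183/4995 = (1/4995)*(-1/20183) = -1/100814085 ≈ -9.9192e-9)
R - q(-58 - 1*(-36)) = -1/100814085 - 1*25 = -1/100814085 - 25 = -2520352126/100814085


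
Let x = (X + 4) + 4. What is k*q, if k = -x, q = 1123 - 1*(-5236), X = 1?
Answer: -57231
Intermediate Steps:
x = 9 (x = (1 + 4) + 4 = 5 + 4 = 9)
q = 6359 (q = 1123 + 5236 = 6359)
k = -9 (k = -1*9 = -9)
k*q = -9*6359 = -57231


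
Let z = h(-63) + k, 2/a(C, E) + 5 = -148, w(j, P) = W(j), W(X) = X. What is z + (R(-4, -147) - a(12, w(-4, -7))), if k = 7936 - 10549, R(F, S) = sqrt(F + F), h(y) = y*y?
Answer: 207470/153 + 2*I*sqrt(2) ≈ 1356.0 + 2.8284*I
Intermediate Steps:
w(j, P) = j
h(y) = y**2
R(F, S) = sqrt(2)*sqrt(F) (R(F, S) = sqrt(2*F) = sqrt(2)*sqrt(F))
a(C, E) = -2/153 (a(C, E) = 2/(-5 - 148) = 2/(-153) = 2*(-1/153) = -2/153)
k = -2613
z = 1356 (z = (-63)**2 - 2613 = 3969 - 2613 = 1356)
z + (R(-4, -147) - a(12, w(-4, -7))) = 1356 + (sqrt(2)*sqrt(-4) - 1*(-2/153)) = 1356 + (sqrt(2)*(2*I) + 2/153) = 1356 + (2*I*sqrt(2) + 2/153) = 1356 + (2/153 + 2*I*sqrt(2)) = 207470/153 + 2*I*sqrt(2)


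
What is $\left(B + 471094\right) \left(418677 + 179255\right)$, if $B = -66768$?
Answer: $241759453832$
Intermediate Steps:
$\left(B + 471094\right) \left(418677 + 179255\right) = \left(-66768 + 471094\right) \left(418677 + 179255\right) = 404326 \cdot 597932 = 241759453832$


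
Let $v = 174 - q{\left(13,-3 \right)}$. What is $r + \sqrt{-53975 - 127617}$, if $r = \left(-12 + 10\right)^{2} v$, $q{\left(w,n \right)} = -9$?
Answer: $732 + 2 i \sqrt{45398} \approx 732.0 + 426.14 i$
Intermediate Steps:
$v = 183$ ($v = 174 - -9 = 174 + 9 = 183$)
$r = 732$ ($r = \left(-12 + 10\right)^{2} \cdot 183 = \left(-2\right)^{2} \cdot 183 = 4 \cdot 183 = 732$)
$r + \sqrt{-53975 - 127617} = 732 + \sqrt{-53975 - 127617} = 732 + \sqrt{-181592} = 732 + 2 i \sqrt{45398}$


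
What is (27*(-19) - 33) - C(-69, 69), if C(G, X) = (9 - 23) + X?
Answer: -601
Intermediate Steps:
C(G, X) = -14 + X
(27*(-19) - 33) - C(-69, 69) = (27*(-19) - 33) - (-14 + 69) = (-513 - 33) - 1*55 = -546 - 55 = -601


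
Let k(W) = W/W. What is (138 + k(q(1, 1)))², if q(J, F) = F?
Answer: 19321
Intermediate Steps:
k(W) = 1
(138 + k(q(1, 1)))² = (138 + 1)² = 139² = 19321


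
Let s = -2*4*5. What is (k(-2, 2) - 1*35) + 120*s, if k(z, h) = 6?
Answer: -4829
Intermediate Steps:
s = -40 (s = -8*5 = -40)
(k(-2, 2) - 1*35) + 120*s = (6 - 1*35) + 120*(-40) = (6 - 35) - 4800 = -29 - 4800 = -4829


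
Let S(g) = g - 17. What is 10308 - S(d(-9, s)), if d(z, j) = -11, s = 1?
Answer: 10336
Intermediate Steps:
S(g) = -17 + g
10308 - S(d(-9, s)) = 10308 - (-17 - 11) = 10308 - 1*(-28) = 10308 + 28 = 10336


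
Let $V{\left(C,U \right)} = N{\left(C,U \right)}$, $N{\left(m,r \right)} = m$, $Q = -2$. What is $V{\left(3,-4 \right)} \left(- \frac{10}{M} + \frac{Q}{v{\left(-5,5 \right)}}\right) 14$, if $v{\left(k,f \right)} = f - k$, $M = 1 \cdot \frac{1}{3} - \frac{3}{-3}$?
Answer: $- \frac{1617}{5} \approx -323.4$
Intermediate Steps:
$V{\left(C,U \right)} = C$
$M = \frac{4}{3}$ ($M = 1 \cdot \frac{1}{3} - -1 = \frac{1}{3} + 1 = \frac{4}{3} \approx 1.3333$)
$V{\left(3,-4 \right)} \left(- \frac{10}{M} + \frac{Q}{v{\left(-5,5 \right)}}\right) 14 = 3 \left(- \frac{10}{\frac{4}{3}} - \frac{2}{5 - -5}\right) 14 = 3 \left(\left(-10\right) \frac{3}{4} - \frac{2}{5 + 5}\right) 14 = 3 \left(- \frac{15}{2} - \frac{2}{10}\right) 14 = 3 \left(- \frac{15}{2} - \frac{1}{5}\right) 14 = 3 \left(- \frac{77}{10}\right) 14 = \left(- \frac{231}{10}\right) 14 = - \frac{1617}{5}$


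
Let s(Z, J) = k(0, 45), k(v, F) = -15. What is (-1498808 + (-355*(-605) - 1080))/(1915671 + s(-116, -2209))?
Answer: -428371/638552 ≈ -0.67085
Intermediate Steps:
s(Z, J) = -15
(-1498808 + (-355*(-605) - 1080))/(1915671 + s(-116, -2209)) = (-1498808 + (-355*(-605) - 1080))/(1915671 - 15) = (-1498808 + (214775 - 1080))/1915656 = (-1498808 + 213695)*(1/1915656) = -1285113*1/1915656 = -428371/638552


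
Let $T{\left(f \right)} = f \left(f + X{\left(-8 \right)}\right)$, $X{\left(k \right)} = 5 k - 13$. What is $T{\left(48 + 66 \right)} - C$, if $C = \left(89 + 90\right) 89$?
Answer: $-8977$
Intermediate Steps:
$X{\left(k \right)} = -13 + 5 k$
$T{\left(f \right)} = f \left(-53 + f\right)$ ($T{\left(f \right)} = f \left(f + \left(-13 + 5 \left(-8\right)\right)\right) = f \left(f - 53\right) = f \left(-53 + f\right)$)
$C = 15931$ ($C = 179 \cdot 89 = 15931$)
$T{\left(48 + 66 \right)} - C = \left(48 + 66\right) \left(-53 + \left(48 + 66\right)\right) - 15931 = 114 \left(-53 + 114\right) - 15931 = 114 \cdot 61 - 15931 = 6954 - 15931 = -8977$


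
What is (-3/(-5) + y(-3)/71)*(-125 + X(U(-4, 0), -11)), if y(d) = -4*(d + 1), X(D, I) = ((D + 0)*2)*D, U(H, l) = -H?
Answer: -23529/355 ≈ -66.279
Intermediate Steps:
X(D, I) = 2*D**2 (X(D, I) = (D*2)*D = (2*D)*D = 2*D**2)
y(d) = -4 - 4*d (y(d) = -4*(1 + d) = -4 - 4*d)
(-3/(-5) + y(-3)/71)*(-125 + X(U(-4, 0), -11)) = (-3/(-5) + (-4 - 4*(-3))/71)*(-125 + 2*(-1*(-4))**2) = (-3*(-1/5) + (-4 + 12)*(1/71))*(-125 + 2*4**2) = (3/5 + 8*(1/71))*(-125 + 2*16) = (3/5 + 8/71)*(-125 + 32) = (253/355)*(-93) = -23529/355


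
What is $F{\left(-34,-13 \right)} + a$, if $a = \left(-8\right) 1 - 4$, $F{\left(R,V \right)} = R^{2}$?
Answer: $1144$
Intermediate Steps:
$a = -12$ ($a = -8 - 4 = -12$)
$F{\left(-34,-13 \right)} + a = \left(-34\right)^{2} - 12 = 1156 - 12 = 1144$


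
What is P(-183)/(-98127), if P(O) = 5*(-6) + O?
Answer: 71/32709 ≈ 0.0021707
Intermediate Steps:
P(O) = -30 + O
P(-183)/(-98127) = (-30 - 183)/(-98127) = -213*(-1/98127) = 71/32709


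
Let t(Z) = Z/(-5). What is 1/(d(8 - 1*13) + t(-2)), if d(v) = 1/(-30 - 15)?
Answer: 45/17 ≈ 2.6471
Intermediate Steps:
t(Z) = -Z/5 (t(Z) = Z*(-1/5) = -Z/5)
d(v) = -1/45 (d(v) = 1/(-45) = -1/45)
1/(d(8 - 1*13) + t(-2)) = 1/(-1/45 - 1/5*(-2)) = 1/(-1/45 + 2/5) = 1/(17/45) = 45/17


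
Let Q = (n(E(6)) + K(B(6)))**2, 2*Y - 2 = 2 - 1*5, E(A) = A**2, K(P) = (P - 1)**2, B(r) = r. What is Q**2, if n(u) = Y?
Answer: 5764801/16 ≈ 3.6030e+5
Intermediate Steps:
K(P) = (-1 + P)**2
Y = -1/2 (Y = 1 + (2 - 1*5)/2 = 1 + (2 - 5)/2 = 1 + (1/2)*(-3) = 1 - 3/2 = -1/2 ≈ -0.50000)
n(u) = -1/2
Q = 2401/4 (Q = (-1/2 + (-1 + 6)**2)**2 = (-1/2 + 5**2)**2 = (-1/2 + 25)**2 = (49/2)**2 = 2401/4 ≈ 600.25)
Q**2 = (2401/4)**2 = 5764801/16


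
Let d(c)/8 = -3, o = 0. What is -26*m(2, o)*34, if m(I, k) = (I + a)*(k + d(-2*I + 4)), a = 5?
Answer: 148512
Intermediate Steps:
d(c) = -24 (d(c) = 8*(-3) = -24)
m(I, k) = (-24 + k)*(5 + I) (m(I, k) = (I + 5)*(k - 24) = (5 + I)*(-24 + k) = (-24 + k)*(5 + I))
-26*m(2, o)*34 = -26*(-120 - 24*2 + 5*0 + 2*0)*34 = -26*(-120 - 48 + 0 + 0)*34 = -26*(-168)*34 = 4368*34 = 148512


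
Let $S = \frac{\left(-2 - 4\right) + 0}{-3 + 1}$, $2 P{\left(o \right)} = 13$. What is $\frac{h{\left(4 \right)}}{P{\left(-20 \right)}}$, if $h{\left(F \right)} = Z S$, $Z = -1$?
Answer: $- \frac{6}{13} \approx -0.46154$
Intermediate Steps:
$P{\left(o \right)} = \frac{13}{2}$ ($P{\left(o \right)} = \frac{1}{2} \cdot 13 = \frac{13}{2}$)
$S = 3$ ($S = \frac{-6 + 0}{-2} = \left(-6\right) \left(- \frac{1}{2}\right) = 3$)
$h{\left(F \right)} = -3$ ($h{\left(F \right)} = \left(-1\right) 3 = -3$)
$\frac{h{\left(4 \right)}}{P{\left(-20 \right)}} = - \frac{3}{\frac{13}{2}} = \left(-3\right) \frac{2}{13} = - \frac{6}{13}$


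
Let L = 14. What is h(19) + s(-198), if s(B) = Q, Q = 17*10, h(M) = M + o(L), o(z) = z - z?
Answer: 189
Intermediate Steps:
o(z) = 0
h(M) = M (h(M) = M + 0 = M)
Q = 170
s(B) = 170
h(19) + s(-198) = 19 + 170 = 189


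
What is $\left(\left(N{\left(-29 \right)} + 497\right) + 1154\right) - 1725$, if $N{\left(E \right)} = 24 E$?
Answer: $-770$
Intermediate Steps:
$\left(\left(N{\left(-29 \right)} + 497\right) + 1154\right) - 1725 = \left(\left(24 \left(-29\right) + 497\right) + 1154\right) - 1725 = \left(\left(-696 + 497\right) + 1154\right) - 1725 = \left(-199 + 1154\right) - 1725 = 955 - 1725 = -770$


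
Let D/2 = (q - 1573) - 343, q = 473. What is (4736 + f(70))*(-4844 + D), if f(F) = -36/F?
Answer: -256237132/7 ≈ -3.6605e+7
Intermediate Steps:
D = -2886 (D = 2*((473 - 1573) - 343) = 2*(-1100 - 343) = 2*(-1443) = -2886)
(4736 + f(70))*(-4844 + D) = (4736 - 36/70)*(-4844 - 2886) = (4736 - 36*1/70)*(-7730) = (4736 - 18/35)*(-7730) = (165742/35)*(-7730) = -256237132/7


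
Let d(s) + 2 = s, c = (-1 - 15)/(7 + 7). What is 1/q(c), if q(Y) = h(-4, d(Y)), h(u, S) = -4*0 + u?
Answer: -¼ ≈ -0.25000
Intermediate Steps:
c = -8/7 (c = -16/14 = -16*1/14 = -8/7 ≈ -1.1429)
d(s) = -2 + s
h(u, S) = u (h(u, S) = 0 + u = u)
q(Y) = -4
1/q(c) = 1/(-4) = -¼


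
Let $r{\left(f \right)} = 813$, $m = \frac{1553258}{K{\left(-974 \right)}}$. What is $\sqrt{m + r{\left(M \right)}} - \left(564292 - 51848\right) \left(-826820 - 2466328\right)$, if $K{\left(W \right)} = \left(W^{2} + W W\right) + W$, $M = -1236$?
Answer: $1687553933712 + \frac{\sqrt{731674105788054}}{948189} \approx 1.6876 \cdot 10^{12}$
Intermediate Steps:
$K{\left(W \right)} = W + 2 W^{2}$ ($K{\left(W \right)} = \left(W^{2} + W^{2}\right) + W = 2 W^{2} + W = W + 2 W^{2}$)
$m = \frac{776629}{948189}$ ($m = \frac{1553258}{\left(-974\right) \left(1 + 2 \left(-974\right)\right)} = \frac{1553258}{\left(-974\right) \left(1 - 1948\right)} = \frac{1553258}{\left(-974\right) \left(-1947\right)} = \frac{1553258}{1896378} = 1553258 \cdot \frac{1}{1896378} = \frac{776629}{948189} \approx 0.81907$)
$\sqrt{m + r{\left(M \right)}} - \left(564292 - 51848\right) \left(-826820 - 2466328\right) = \sqrt{\frac{776629}{948189} + 813} - \left(564292 - 51848\right) \left(-826820 - 2466328\right) = \sqrt{\frac{771654286}{948189}} - 512444 \left(-3293148\right) = \frac{\sqrt{731674105788054}}{948189} - -1687553933712 = \frac{\sqrt{731674105788054}}{948189} + 1687553933712 = 1687553933712 + \frac{\sqrt{731674105788054}}{948189}$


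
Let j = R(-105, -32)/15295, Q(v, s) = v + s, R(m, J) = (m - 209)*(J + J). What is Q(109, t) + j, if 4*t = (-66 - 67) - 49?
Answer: 1982657/30590 ≈ 64.814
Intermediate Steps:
R(m, J) = 2*J*(-209 + m) (R(m, J) = (-209 + m)*(2*J) = 2*J*(-209 + m))
t = -91/2 (t = ((-66 - 67) - 49)/4 = (-133 - 49)/4 = (1/4)*(-182) = -91/2 ≈ -45.500)
Q(v, s) = s + v
j = 20096/15295 (j = (2*(-32)*(-209 - 105))/15295 = (2*(-32)*(-314))*(1/15295) = 20096*(1/15295) = 20096/15295 ≈ 1.3139)
Q(109, t) + j = (-91/2 + 109) + 20096/15295 = 127/2 + 20096/15295 = 1982657/30590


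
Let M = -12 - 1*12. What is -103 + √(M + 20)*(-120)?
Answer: -103 - 240*I ≈ -103.0 - 240.0*I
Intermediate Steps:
M = -24 (M = -12 - 12 = -24)
-103 + √(M + 20)*(-120) = -103 + √(-24 + 20)*(-120) = -103 + √(-4)*(-120) = -103 + (2*I)*(-120) = -103 - 240*I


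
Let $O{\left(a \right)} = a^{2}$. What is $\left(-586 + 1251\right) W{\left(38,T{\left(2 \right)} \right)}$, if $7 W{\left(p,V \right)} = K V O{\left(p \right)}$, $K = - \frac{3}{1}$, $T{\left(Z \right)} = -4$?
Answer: $1646160$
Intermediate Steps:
$K = -3$ ($K = \left(-3\right) 1 = -3$)
$W{\left(p,V \right)} = - \frac{3 V p^{2}}{7}$ ($W{\left(p,V \right)} = \frac{- 3 V p^{2}}{7} = \frac{\left(-3\right) V p^{2}}{7} = - \frac{3 V p^{2}}{7}$)
$\left(-586 + 1251\right) W{\left(38,T{\left(2 \right)} \right)} = \left(-586 + 1251\right) \left(\left(- \frac{3}{7}\right) \left(-4\right) 38^{2}\right) = 665 \left(\left(- \frac{3}{7}\right) \left(-4\right) 1444\right) = 665 \cdot \frac{17328}{7} = 1646160$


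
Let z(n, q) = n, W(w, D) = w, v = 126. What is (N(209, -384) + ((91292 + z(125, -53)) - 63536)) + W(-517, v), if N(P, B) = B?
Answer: 26980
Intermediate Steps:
(N(209, -384) + ((91292 + z(125, -53)) - 63536)) + W(-517, v) = (-384 + ((91292 + 125) - 63536)) - 517 = (-384 + (91417 - 63536)) - 517 = (-384 + 27881) - 517 = 27497 - 517 = 26980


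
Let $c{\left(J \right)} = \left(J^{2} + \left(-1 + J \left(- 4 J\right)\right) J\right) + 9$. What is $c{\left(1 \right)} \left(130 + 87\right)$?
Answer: $1085$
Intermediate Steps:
$c{\left(J \right)} = 9 + J^{2} + J \left(-1 - 4 J^{2}\right)$ ($c{\left(J \right)} = \left(J^{2} + \left(-1 - 4 J^{2}\right) J\right) + 9 = \left(J^{2} + J \left(-1 - 4 J^{2}\right)\right) + 9 = 9 + J^{2} + J \left(-1 - 4 J^{2}\right)$)
$c{\left(1 \right)} \left(130 + 87\right) = \left(9 + 1^{2} - 1 - 4 \cdot 1^{3}\right) \left(130 + 87\right) = \left(9 + 1 - 1 - 4\right) 217 = 5 \cdot 217 = 1085$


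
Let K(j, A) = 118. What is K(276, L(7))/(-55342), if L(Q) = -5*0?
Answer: -1/469 ≈ -0.0021322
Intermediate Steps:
L(Q) = 0
K(276, L(7))/(-55342) = 118/(-55342) = 118*(-1/55342) = -1/469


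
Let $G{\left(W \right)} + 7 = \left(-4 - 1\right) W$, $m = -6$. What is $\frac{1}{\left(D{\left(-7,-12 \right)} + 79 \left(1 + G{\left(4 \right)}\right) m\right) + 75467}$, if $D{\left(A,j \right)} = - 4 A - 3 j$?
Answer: $\frac{1}{87855} \approx 1.1382 \cdot 10^{-5}$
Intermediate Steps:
$G{\left(W \right)} = -7 - 5 W$ ($G{\left(W \right)} = -7 + \left(-4 - 1\right) W = -7 - 5 W$)
$\frac{1}{\left(D{\left(-7,-12 \right)} + 79 \left(1 + G{\left(4 \right)}\right) m\right) + 75467} = \frac{1}{\left(\left(\left(-4\right) \left(-7\right) - -36\right) + 79 \left(1 - 27\right) \left(-6\right)\right) + 75467} = \frac{1}{\left(\left(28 + 36\right) + 79 \left(1 - 27\right) \left(-6\right)\right) + 75467} = \frac{1}{\left(64 + 79 \left(1 - 27\right) \left(-6\right)\right) + 75467} = \frac{1}{\left(64 + 79 \left(\left(-26\right) \left(-6\right)\right)\right) + 75467} = \frac{1}{\left(64 + 79 \cdot 156\right) + 75467} = \frac{1}{\left(64 + 12324\right) + 75467} = \frac{1}{12388 + 75467} = \frac{1}{87855}$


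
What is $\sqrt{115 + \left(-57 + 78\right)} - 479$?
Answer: $-479 + 2 \sqrt{34} \approx -467.34$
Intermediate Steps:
$\sqrt{115 + \left(-57 + 78\right)} - 479 = \sqrt{115 + 21} - 479 = \sqrt{136} - 479 = 2 \sqrt{34} - 479 = -479 + 2 \sqrt{34}$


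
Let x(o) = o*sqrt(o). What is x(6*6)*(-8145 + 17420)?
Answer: 2003400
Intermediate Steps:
x(o) = o**(3/2)
x(6*6)*(-8145 + 17420) = (6*6)**(3/2)*(-8145 + 17420) = 36**(3/2)*9275 = 216*9275 = 2003400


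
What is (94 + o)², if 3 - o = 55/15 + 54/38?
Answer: 27447121/3249 ≈ 8447.9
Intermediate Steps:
o = -119/57 (o = 3 - (55/15 + 54/38) = 3 - (55*(1/15) + 54*(1/38)) = 3 - (11/3 + 27/19) = 3 - 1*290/57 = 3 - 290/57 = -119/57 ≈ -2.0877)
(94 + o)² = (94 - 119/57)² = (5239/57)² = 27447121/3249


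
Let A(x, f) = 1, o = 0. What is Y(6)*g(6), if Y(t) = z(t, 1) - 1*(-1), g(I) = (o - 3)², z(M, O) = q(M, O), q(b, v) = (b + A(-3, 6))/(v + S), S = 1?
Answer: 81/2 ≈ 40.500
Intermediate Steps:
q(b, v) = (1 + b)/(1 + v) (q(b, v) = (b + 1)/(v + 1) = (1 + b)/(1 + v))
z(M, O) = (1 + M)/(1 + O)
g(I) = 9 (g(I) = (0 - 3)² = (-3)² = 9)
Y(t) = 3/2 + t/2 (Y(t) = (1 + t)/(1 + 1) - 1*(-1) = (1 + t)/2 + 1 = (½ + t/2) + 1 = 3/2 + t/2)
Y(6)*g(6) = (3/2 + (½)*6)*9 = (3/2 + 3)*9 = (9/2)*9 = 81/2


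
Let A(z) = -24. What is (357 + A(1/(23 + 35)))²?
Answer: 110889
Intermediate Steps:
(357 + A(1/(23 + 35)))² = (357 - 24)² = 333² = 110889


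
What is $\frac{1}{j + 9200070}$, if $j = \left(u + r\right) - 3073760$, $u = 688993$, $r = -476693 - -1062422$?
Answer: $\frac{1}{7401032} \approx 1.3512 \cdot 10^{-7}$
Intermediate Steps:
$r = 585729$ ($r = -476693 + 1062422 = 585729$)
$j = -1799038$ ($j = \left(688993 + 585729\right) - 3073760 = 1274722 - 3073760 = -1799038$)
$\frac{1}{j + 9200070} = \frac{1}{-1799038 + 9200070} = \frac{1}{7401032}$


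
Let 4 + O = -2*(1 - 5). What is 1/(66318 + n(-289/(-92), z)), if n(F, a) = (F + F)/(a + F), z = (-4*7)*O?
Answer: 10015/664174192 ≈ 1.5079e-5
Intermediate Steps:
O = 4 (O = -4 - 2*(1 - 5) = -4 - 2*(-4) = -4 + 8 = 4)
z = -112 (z = -4*7*4 = -28*4 = -112)
n(F, a) = 2*F/(F + a) (n(F, a) = (2*F)/(F + a) = 2*F/(F + a))
1/(66318 + n(-289/(-92), z)) = 1/(66318 + 2*(-289/(-92))/(-289/(-92) - 112)) = 1/(66318 + 2*(-289*(-1/92))/(-289*(-1/92) - 112)) = 1/(66318 + 2*(289/92)/(289/92 - 112)) = 1/(66318 + 2*(289/92)/(-10015/92)) = 1/(66318 + 2*(289/92)*(-92/10015)) = 1/(66318 - 578/10015) = 1/(664174192/10015) = 10015/664174192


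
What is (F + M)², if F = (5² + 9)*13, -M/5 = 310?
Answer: 1227664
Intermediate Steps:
M = -1550 (M = -5*310 = -1550)
F = 442 (F = (25 + 9)*13 = 34*13 = 442)
(F + M)² = (442 - 1550)² = (-1108)² = 1227664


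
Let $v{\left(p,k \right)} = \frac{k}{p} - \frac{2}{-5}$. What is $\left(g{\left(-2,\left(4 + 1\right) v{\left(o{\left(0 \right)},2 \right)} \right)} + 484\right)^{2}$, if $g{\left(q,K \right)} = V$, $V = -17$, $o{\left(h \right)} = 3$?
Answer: $218089$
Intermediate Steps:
$v{\left(p,k \right)} = \frac{2}{5} + \frac{k}{p}$ ($v{\left(p,k \right)} = \frac{k}{p} - - \frac{2}{5} = \frac{k}{p} + \frac{2}{5} = \frac{2}{5} + \frac{k}{p}$)
$g{\left(q,K \right)} = -17$
$\left(g{\left(-2,\left(4 + 1\right) v{\left(o{\left(0 \right)},2 \right)} \right)} + 484\right)^{2} = \left(-17 + 484\right)^{2} = 467^{2} = 218089$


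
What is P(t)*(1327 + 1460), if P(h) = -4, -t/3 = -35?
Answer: -11148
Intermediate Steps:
t = 105 (t = -3*(-35) = 105)
P(t)*(1327 + 1460) = -4*(1327 + 1460) = -4*2787 = -11148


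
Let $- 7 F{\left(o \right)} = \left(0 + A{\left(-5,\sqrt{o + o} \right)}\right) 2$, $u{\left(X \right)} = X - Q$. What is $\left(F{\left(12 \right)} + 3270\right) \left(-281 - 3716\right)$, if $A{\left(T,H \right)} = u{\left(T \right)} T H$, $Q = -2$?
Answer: $-13070190 + 34260 \sqrt{6} \approx -1.2986 \cdot 10^{7}$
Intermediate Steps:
$u{\left(X \right)} = 2 + X$ ($u{\left(X \right)} = X - -2 = X + 2 = 2 + X$)
$A{\left(T,H \right)} = H T \left(2 + T\right)$ ($A{\left(T,H \right)} = \left(2 + T\right) T H = T \left(2 + T\right) H = H T \left(2 + T\right)$)
$F{\left(o \right)} = - \frac{30 \sqrt{2} \sqrt{o}}{7}$ ($F{\left(o \right)} = - \frac{\left(0 + \sqrt{o + o} \left(-5\right) \left(2 - 5\right)\right) 2}{7} = - \frac{\left(0 + \sqrt{2 o} \left(-5\right) \left(-3\right)\right) 2}{7} = - \frac{\left(0 + \sqrt{2} \sqrt{o} \left(-5\right) \left(-3\right)\right) 2}{7} = - \frac{\left(0 + 15 \sqrt{2} \sqrt{o}\right) 2}{7} = - \frac{15 \sqrt{2} \sqrt{o} 2}{7} = - \frac{30 \sqrt{2} \sqrt{o}}{7}$)
$\left(F{\left(12 \right)} + 3270\right) \left(-281 - 3716\right) = \left(- \frac{30 \sqrt{2} \sqrt{12}}{7} + 3270\right) \left(-281 - 3716\right) = \left(- \frac{30 \sqrt{2} \cdot 2 \sqrt{3}}{7} + 3270\right) \left(-3997\right) = \left(- \frac{60 \sqrt{6}}{7} + 3270\right) \left(-3997\right) = \left(3270 - \frac{60 \sqrt{6}}{7}\right) \left(-3997\right) = -13070190 + 34260 \sqrt{6}$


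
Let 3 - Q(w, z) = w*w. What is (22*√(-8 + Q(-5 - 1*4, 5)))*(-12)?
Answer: -264*I*√86 ≈ -2448.2*I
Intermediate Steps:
Q(w, z) = 3 - w² (Q(w, z) = 3 - w*w = 3 - w²)
(22*√(-8 + Q(-5 - 1*4, 5)))*(-12) = (22*√(-8 + (3 - (-5 - 1*4)²)))*(-12) = (22*√(-8 + (3 - (-5 - 4)²)))*(-12) = (22*√(-8 + (3 - 1*(-9)²)))*(-12) = (22*√(-8 + (3 - 1*81)))*(-12) = (22*√(-8 + (3 - 81)))*(-12) = (22*√(-8 - 78))*(-12) = (22*√(-86))*(-12) = (22*(I*√86))*(-12) = (22*I*√86)*(-12) = -264*I*√86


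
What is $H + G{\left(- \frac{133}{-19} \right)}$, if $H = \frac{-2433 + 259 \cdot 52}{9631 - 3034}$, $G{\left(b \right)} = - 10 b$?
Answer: $- \frac{450755}{6597} \approx -68.327$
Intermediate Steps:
$H = \frac{11035}{6597}$ ($H = \frac{-2433 + 13468}{6597} = 11035 \cdot \frac{1}{6597} = \frac{11035}{6597} \approx 1.6727$)
$H + G{\left(- \frac{133}{-19} \right)} = \frac{11035}{6597} - 10 \left(- \frac{133}{-19}\right) = \frac{11035}{6597} - 10 \left(\left(-133\right) \left(- \frac{1}{19}\right)\right) = \frac{11035}{6597} - 70 = - \frac{450755}{6597}$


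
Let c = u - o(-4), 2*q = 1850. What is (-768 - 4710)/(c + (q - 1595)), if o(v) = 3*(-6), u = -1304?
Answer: 913/326 ≈ 2.8006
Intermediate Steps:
q = 925 (q = (1/2)*1850 = 925)
o(v) = -18
c = -1286 (c = -1304 - 1*(-18) = -1304 + 18 = -1286)
(-768 - 4710)/(c + (q - 1595)) = (-768 - 4710)/(-1286 + (925 - 1595)) = -5478/(-1286 - 670) = -5478/(-1956) = -5478*(-1/1956) = 913/326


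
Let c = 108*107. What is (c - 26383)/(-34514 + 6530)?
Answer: 14827/27984 ≈ 0.52984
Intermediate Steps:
c = 11556
(c - 26383)/(-34514 + 6530) = (11556 - 26383)/(-34514 + 6530) = -14827/(-27984) = -14827*(-1/27984) = 14827/27984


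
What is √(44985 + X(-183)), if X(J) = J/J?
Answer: √44986 ≈ 212.10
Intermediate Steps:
X(J) = 1
√(44985 + X(-183)) = √(44985 + 1) = √44986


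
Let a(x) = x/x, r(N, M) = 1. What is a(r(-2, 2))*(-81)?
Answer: -81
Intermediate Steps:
a(x) = 1
a(r(-2, 2))*(-81) = 1*(-81) = -81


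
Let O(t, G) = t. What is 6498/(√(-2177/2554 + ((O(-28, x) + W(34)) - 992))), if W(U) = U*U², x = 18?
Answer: 342*√249717756086/5146061 ≈ 33.211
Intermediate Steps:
W(U) = U³
6498/(√(-2177/2554 + ((O(-28, x) + W(34)) - 992))) = 6498/(√(-2177/2554 + ((-28 + 34³) - 992))) = 6498/(√(-2177*1/2554 + ((-28 + 39304) - 992))) = 6498/(√(-2177/2554 + (39276 - 992))) = 6498/(√(-2177/2554 + 38284)) = 6498/(√(97775159/2554)) = 6498/((√249717756086/2554)) = 6498*(√249717756086/97775159) = 342*√249717756086/5146061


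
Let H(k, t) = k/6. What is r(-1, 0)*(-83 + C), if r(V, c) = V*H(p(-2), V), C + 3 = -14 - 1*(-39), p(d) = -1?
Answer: -61/6 ≈ -10.167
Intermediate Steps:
H(k, t) = k/6 (H(k, t) = k*(⅙) = k/6)
C = 22 (C = -3 + (-14 - 1*(-39)) = -3 + (-14 + 39) = -3 + 25 = 22)
r(V, c) = -V/6 (r(V, c) = V*((⅙)*(-1)) = V*(-⅙) = -V/6)
r(-1, 0)*(-83 + C) = (-⅙*(-1))*(-83 + 22) = (⅙)*(-61) = -61/6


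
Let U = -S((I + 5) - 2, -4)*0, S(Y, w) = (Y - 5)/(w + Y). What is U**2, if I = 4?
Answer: 0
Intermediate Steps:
S(Y, w) = (-5 + Y)/(Y + w)
U = 0 (U = -(-5 + ((4 + 5) - 2))/(((4 + 5) - 2) - 4)*0 = -(-5 + (9 - 2))/((9 - 2) - 4)*0 = -(-5 + 7)/(7 - 4)*0 = -2/3*0 = 0)
U**2 = 0**2 = 0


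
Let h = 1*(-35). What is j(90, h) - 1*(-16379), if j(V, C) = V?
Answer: 16469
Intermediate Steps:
h = -35
j(90, h) - 1*(-16379) = 90 - 1*(-16379) = 90 + 16379 = 16469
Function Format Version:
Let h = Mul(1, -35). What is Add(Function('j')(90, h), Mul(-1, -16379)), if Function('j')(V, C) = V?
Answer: 16469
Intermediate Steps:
h = -35
Add(Function('j')(90, h), Mul(-1, -16379)) = Add(90, Mul(-1, -16379)) = Add(90, 16379) = 16469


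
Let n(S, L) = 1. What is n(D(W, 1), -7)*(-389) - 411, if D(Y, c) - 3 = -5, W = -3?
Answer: -800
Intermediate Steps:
D(Y, c) = -2 (D(Y, c) = 3 - 5 = -2)
n(D(W, 1), -7)*(-389) - 411 = 1*(-389) - 411 = -389 - 411 = -800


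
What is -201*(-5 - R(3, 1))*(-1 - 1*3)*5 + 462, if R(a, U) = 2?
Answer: -27678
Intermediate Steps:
-201*(-5 - R(3, 1))*(-1 - 1*3)*5 + 462 = -201*(-5 - 1*2)*(-1 - 1*3)*5 + 462 = -201*(-5 - 2)*(-1 - 3)*5 + 462 = -201*(-7*(-4))*5 + 462 = -5628*5 + 462 = -201*140 + 462 = -28140 + 462 = -27678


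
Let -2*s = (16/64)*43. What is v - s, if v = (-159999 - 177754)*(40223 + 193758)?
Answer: -632222277501/8 ≈ -7.9028e+10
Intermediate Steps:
s = -43/8 (s = -16/64*43/2 = -16*(1/64)*43/2 = -43/8 ≈ -5.3750)
v = -79027784693 (v = -337753*233981 = -79027784693)
v - s = -79027784693 - 1*(-43/8) = -79027784693 + 43/8 = -632222277501/8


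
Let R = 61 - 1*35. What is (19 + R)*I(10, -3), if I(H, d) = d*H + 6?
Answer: -1080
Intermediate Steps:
I(H, d) = 6 + H*d (I(H, d) = H*d + 6 = 6 + H*d)
R = 26 (R = 61 - 35 = 26)
(19 + R)*I(10, -3) = (19 + 26)*(6 + 10*(-3)) = 45*(6 - 30) = 45*(-24) = -1080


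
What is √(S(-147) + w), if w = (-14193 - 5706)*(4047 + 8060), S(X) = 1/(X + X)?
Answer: I*√424977928458/42 ≈ 15522.0*I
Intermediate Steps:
S(X) = 1/(2*X)
w = -240917193 (w = -19899*12107 = -240917193)
√(S(-147) + w) = √((½)/(-147) - 240917193) = √((½)*(-1/147) - 240917193) = √(-1/294 - 240917193) = √(-70829654743/294) = I*√424977928458/42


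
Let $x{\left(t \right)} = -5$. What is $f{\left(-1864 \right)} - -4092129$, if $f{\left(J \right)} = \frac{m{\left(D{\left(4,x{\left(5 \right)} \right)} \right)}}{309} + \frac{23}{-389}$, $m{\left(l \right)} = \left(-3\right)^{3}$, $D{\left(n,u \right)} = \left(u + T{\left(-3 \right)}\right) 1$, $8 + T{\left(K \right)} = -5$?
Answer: $\frac{163959326773}{40067} \approx 4.0921 \cdot 10^{6}$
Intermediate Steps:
$T{\left(K \right)} = -13$ ($T{\left(K \right)} = -8 - 5 = -13$)
$D{\left(n,u \right)} = -13 + u$ ($D{\left(n,u \right)} = \left(u - 13\right) 1 = \left(-13 + u\right) 1 = -13 + u$)
$m{\left(l \right)} = -27$
$f{\left(J \right)} = - \frac{5870}{40067}$ ($f{\left(J \right)} = - \frac{27}{309} + \frac{23}{-389} = \left(-27\right) \frac{1}{309} + 23 \left(- \frac{1}{389}\right) = - \frac{9}{103} - \frac{23}{389} = - \frac{5870}{40067}$)
$f{\left(-1864 \right)} - -4092129 = - \frac{5870}{40067} - -4092129 = - \frac{5870}{40067} + 4092129 = \frac{163959326773}{40067}$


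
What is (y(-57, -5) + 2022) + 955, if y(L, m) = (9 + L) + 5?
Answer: 2934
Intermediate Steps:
y(L, m) = 14 + L
(y(-57, -5) + 2022) + 955 = ((14 - 57) + 2022) + 955 = (-43 + 2022) + 955 = 1979 + 955 = 2934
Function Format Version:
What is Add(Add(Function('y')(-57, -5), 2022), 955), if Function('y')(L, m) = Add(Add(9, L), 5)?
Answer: 2934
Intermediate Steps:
Function('y')(L, m) = Add(14, L)
Add(Add(Function('y')(-57, -5), 2022), 955) = Add(Add(Add(14, -57), 2022), 955) = Add(Add(-43, 2022), 955) = Add(1979, 955) = 2934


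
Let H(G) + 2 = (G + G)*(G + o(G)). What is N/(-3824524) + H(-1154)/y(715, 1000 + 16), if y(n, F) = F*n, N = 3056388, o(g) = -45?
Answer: 19007464821/6314289124 ≈ 3.0102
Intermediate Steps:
H(G) = -2 + 2*G*(-45 + G) (H(G) = -2 + (G + G)*(G - 45) = -2 + (2*G)*(-45 + G) = -2 + 2*G*(-45 + G))
N/(-3824524) + H(-1154)/y(715, 1000 + 16) = 3056388/(-3824524) + (-2 - 90*(-1154) + 2*(-1154)²)/(((1000 + 16)*715)) = 3056388*(-1/3824524) + (-2 + 103860 + 2*1331716)/((1016*715)) = -764097/956131 + (-2 + 103860 + 2663432)/726440 = -764097/956131 + 2767290*(1/726440) = -764097/956131 + 276729/72644 = 19007464821/6314289124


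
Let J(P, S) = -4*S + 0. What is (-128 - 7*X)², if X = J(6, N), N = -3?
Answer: 44944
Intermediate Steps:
J(P, S) = -4*S
X = 12 (X = -4*(-3) = 12)
(-128 - 7*X)² = (-128 - 7*12)² = (-128 - 84)² = (-212)² = 44944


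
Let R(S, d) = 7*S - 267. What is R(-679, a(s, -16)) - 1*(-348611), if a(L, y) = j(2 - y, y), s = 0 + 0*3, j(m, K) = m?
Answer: 343591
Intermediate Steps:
s = 0 (s = 0 + 0 = 0)
a(L, y) = 2 - y
R(S, d) = -267 + 7*S
R(-679, a(s, -16)) - 1*(-348611) = (-267 + 7*(-679)) - 1*(-348611) = (-267 - 4753) + 348611 = -5020 + 348611 = 343591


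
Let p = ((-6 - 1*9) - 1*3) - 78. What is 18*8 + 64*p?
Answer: -6000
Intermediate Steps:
p = -96 (p = ((-6 - 9) - 3) - 78 = (-15 - 3) - 78 = -18 - 78 = -96)
18*8 + 64*p = 18*8 + 64*(-96) = 144 - 6144 = -6000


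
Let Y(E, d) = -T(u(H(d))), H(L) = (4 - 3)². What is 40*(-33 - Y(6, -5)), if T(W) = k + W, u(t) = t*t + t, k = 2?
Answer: -1160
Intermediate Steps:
H(L) = 1 (H(L) = 1² = 1)
u(t) = t + t² (u(t) = t² + t = t + t²)
T(W) = 2 + W
Y(E, d) = -4 (Y(E, d) = -(2 + 1*(1 + 1)) = -(2 + 1*2) = -(2 + 2) = -1*4 = -4)
40*(-33 - Y(6, -5)) = 40*(-33 - 1*(-4)) = 40*(-33 + 4) = 40*(-29) = -1160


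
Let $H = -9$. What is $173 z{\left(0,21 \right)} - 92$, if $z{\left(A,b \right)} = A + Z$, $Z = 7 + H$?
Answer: $-438$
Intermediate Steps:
$Z = -2$ ($Z = 7 - 9 = -2$)
$z{\left(A,b \right)} = -2 + A$ ($z{\left(A,b \right)} = A - 2 = -2 + A$)
$173 z{\left(0,21 \right)} - 92 = 173 \left(-2 + 0\right) - 92 = 173 \left(-2\right) - 92 = -346 - 92 = -438$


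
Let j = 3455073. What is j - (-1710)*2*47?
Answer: 3615813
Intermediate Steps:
j - (-1710)*2*47 = 3455073 - (-1710)*2*47 = 3455073 - 171*(-20)*47 = 3455073 + 3420*47 = 3455073 + 160740 = 3615813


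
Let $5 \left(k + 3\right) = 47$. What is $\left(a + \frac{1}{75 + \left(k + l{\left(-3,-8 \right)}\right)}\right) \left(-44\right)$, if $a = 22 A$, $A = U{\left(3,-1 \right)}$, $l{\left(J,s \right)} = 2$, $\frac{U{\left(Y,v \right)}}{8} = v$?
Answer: $\frac{3229028}{417} \approx 7743.5$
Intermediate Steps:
$k = \frac{32}{5}$ ($k = -3 + \frac{1}{5} \cdot 47 = -3 + \frac{47}{5} = \frac{32}{5} \approx 6.4$)
$U{\left(Y,v \right)} = 8 v$
$A = -8$ ($A = 8 \left(-1\right) = -8$)
$a = -176$ ($a = 22 \left(-8\right) = -176$)
$\left(a + \frac{1}{75 + \left(k + l{\left(-3,-8 \right)}\right)}\right) \left(-44\right) = \left(-176 + \frac{1}{75 + \left(\frac{32}{5} + 2\right)}\right) \left(-44\right) = \left(-176 + \frac{1}{75 + \frac{42}{5}}\right) \left(-44\right) = \left(-176 + \frac{1}{\frac{417}{5}}\right) \left(-44\right) = \left(-176 + \frac{5}{417}\right) \left(-44\right) = \left(- \frac{73387}{417}\right) \left(-44\right) = \frac{3229028}{417}$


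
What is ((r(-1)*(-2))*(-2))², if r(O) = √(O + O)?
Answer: -32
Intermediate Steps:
r(O) = √2*√O (r(O) = √(2*O) = √2*√O)
((r(-1)*(-2))*(-2))² = (((√2*√(-1))*(-2))*(-2))² = (((√2*I)*(-2))*(-2))² = (((I*√2)*(-2))*(-2))² = (-2*I*√2*(-2))² = (4*I*√2)² = -32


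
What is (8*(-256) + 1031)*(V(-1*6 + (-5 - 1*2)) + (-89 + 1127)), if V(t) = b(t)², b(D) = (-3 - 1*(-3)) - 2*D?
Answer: -1743138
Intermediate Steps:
b(D) = -2*D (b(D) = (-3 + 3) - 2*D = 0 - 2*D = -2*D)
V(t) = 4*t² (V(t) = (-2*t)² = 4*t²)
(8*(-256) + 1031)*(V(-1*6 + (-5 - 1*2)) + (-89 + 1127)) = (8*(-256) + 1031)*(4*(-1*6 + (-5 - 1*2))² + (-89 + 1127)) = (-2048 + 1031)*(4*(-6 + (-5 - 2))² + 1038) = -1017*(4*(-6 - 7)² + 1038) = -1017*(4*(-13)² + 1038) = -1017*(4*169 + 1038) = -1017*(676 + 1038) = -1017*1714 = -1743138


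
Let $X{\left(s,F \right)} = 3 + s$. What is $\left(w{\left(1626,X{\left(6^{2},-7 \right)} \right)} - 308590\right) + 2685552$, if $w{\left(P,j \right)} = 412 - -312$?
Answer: $2377686$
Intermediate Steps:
$w{\left(P,j \right)} = 724$ ($w{\left(P,j \right)} = 412 + 312 = 724$)
$\left(w{\left(1626,X{\left(6^{2},-7 \right)} \right)} - 308590\right) + 2685552 = \left(724 - 308590\right) + 2685552 = -307866 + 2685552 = 2377686$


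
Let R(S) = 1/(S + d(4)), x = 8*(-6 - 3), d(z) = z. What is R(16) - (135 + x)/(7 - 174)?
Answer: 1427/3340 ≈ 0.42725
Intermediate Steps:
x = -72 (x = 8*(-9) = -72)
R(S) = 1/(4 + S) (R(S) = 1/(S + 4) = 1/(4 + S))
R(16) - (135 + x)/(7 - 174) = 1/(4 + 16) - (135 - 72)/(7 - 174) = 1/20 - 63/(-167) = 1/20 - 63*(-1)/167 = 1/20 - 1*(-63/167) = 1/20 + 63/167 = 1427/3340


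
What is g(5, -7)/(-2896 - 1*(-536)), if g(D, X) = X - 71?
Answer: 39/1180 ≈ 0.033051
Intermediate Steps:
g(D, X) = -71 + X
g(5, -7)/(-2896 - 1*(-536)) = (-71 - 7)/(-2896 - 1*(-536)) = -78/(-2896 + 536) = -78/(-2360) = -78*(-1/2360) = 39/1180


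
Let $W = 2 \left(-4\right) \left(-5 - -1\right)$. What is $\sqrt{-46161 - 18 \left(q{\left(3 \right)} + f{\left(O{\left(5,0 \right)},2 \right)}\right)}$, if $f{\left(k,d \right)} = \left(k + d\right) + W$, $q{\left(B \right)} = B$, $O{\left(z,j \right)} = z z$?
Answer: $3 i \sqrt{5253} \approx 217.43 i$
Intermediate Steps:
$O{\left(z,j \right)} = z^{2}$
$W = 32$ ($W = - 8 \left(-5 + 1\right) = \left(-8\right) \left(-4\right) = 32$)
$f{\left(k,d \right)} = 32 + d + k$ ($f{\left(k,d \right)} = \left(k + d\right) + 32 = \left(d + k\right) + 32 = 32 + d + k$)
$\sqrt{-46161 - 18 \left(q{\left(3 \right)} + f{\left(O{\left(5,0 \right)},2 \right)}\right)} = \sqrt{-46161 - 18 \left(3 + \left(32 + 2 + 5^{2}\right)\right)} = \sqrt{-46161 - 18 \left(3 + \left(32 + 2 + 25\right)\right)} = \sqrt{-46161 - 18 \left(3 + 59\right)} = \sqrt{-46161 - 1116} = \sqrt{-47277} = 3 i \sqrt{5253}$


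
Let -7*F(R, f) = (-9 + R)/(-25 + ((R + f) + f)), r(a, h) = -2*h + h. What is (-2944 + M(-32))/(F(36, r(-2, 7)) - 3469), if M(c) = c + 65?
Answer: 20377/24274 ≈ 0.83946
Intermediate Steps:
r(a, h) = -h
F(R, f) = -(-9 + R)/(7*(-25 + R + 2*f)) (F(R, f) = -(-9 + R)/(7*(-25 + ((R + f) + f))) = -(-9 + R)/(7*(-25 + (R + 2*f))) = -(-9 + R)/(7*(-25 + R + 2*f)))
M(c) = 65 + c
(-2944 + M(-32))/(F(36, r(-2, 7)) - 3469) = (-2944 + (65 - 32))/((9 - 1*36)/(7*(-25 + 36 + 2*(-1*7))) - 3469) = (-2944 + 33)/((9 - 36)/(7*(-25 + 36 + 2*(-7))) - 3469) = -2911/((⅐)*(-27)/(-25 + 36 - 14) - 3469) = -2911/((⅐)*(-27)/(-3) - 3469) = -2911/((⅐)*(-⅓)*(-27) - 3469) = -2911/(9/7 - 3469) = -2911/(-24274/7) = -2911*(-7/24274) = 20377/24274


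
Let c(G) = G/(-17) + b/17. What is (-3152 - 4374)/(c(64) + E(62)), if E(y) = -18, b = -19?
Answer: 127942/389 ≈ 328.90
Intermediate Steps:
c(G) = -19/17 - G/17 (c(G) = G/(-17) - 19/17 = G*(-1/17) - 19*1/17 = -G/17 - 19/17 = -19/17 - G/17)
(-3152 - 4374)/(c(64) + E(62)) = (-3152 - 4374)/((-19/17 - 1/17*64) - 18) = -7526/((-19/17 - 64/17) - 18) = -7526/(-83/17 - 18) = -7526/(-389/17) = -7526*(-17/389) = 127942/389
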